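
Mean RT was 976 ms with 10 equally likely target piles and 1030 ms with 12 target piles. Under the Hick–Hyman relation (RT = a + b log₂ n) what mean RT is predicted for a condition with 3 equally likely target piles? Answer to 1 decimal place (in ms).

619.4 ms

RT is linear in log₂ n, so two points fix the line:
  b = (1030 − 976) / (log₂ 12 − log₂ 10) = 54 / (3.5850 − 3.3219) = 205.296 ms/bit
  a = 976 − 205.296 × 3.3219 = 294.020 ms
Then RT(3) = 294.020 + 205.296 × log₂ 3 = 294.020 + 205.296 × 1.5850 ≈ 619.407 ms.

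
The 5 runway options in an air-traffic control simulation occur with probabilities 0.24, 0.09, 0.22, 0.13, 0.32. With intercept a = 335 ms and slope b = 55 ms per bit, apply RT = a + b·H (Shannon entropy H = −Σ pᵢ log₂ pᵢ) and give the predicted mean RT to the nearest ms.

H = 0.24·log₂(1/0.24) + 0.09·log₂(1/0.09) + 0.22·log₂(1/0.22) + 0.13·log₂(1/0.13) + 0.32·log₂(1/0.32) = 2.1960 bits.
RT = 335 + 55 × 2.1960 = 455.78 ms.

456 ms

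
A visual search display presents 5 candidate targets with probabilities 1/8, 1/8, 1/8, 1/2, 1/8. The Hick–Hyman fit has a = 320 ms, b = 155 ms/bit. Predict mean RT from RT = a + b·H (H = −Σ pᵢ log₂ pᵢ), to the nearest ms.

630 ms

H = −Σ pᵢ log₂ pᵢ = 0.125·3 + 0.125·3 + 0.125·3 + 0.5·1 + 0.125·3 = 2.000 bits.
RT = 320 + 155 × 2.000 = 630.00 ms.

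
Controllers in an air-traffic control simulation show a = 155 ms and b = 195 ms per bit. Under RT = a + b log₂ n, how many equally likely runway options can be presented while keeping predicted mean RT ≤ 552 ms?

195·log₂ n ≤ 552 − 155 = 397, giving log₂ n ≤ 2.0359 and n ≤ 4.101. The largest whole number is 4.

4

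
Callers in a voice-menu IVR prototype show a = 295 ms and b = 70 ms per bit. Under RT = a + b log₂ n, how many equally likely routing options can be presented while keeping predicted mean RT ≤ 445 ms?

Information budget: (445 − 295)/70 = 2.1429 bits, so n ≤ 2^2.1429 = 4.416 → at most 4.

4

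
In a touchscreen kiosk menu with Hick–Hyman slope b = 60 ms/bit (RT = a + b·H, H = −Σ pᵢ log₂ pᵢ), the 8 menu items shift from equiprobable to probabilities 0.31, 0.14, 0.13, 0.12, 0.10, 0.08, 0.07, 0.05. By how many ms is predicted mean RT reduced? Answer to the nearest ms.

13 ms

Equiprobable entropy H₀ = log₂ 8 = 3.0000 bits.
Skewed entropy H = −Σ pᵢ log₂ pᵢ = 2.7790 bits.
ΔRT = b·(H₀ − H) = 60 × 0.2210 = 13.26 ms.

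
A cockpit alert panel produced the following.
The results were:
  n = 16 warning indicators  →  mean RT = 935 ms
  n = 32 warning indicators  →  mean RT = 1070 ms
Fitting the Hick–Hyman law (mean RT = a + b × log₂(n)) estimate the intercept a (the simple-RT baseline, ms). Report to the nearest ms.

395 ms

The slope on a log₂ axis is (1070 − 935) / (5 − 4) = 135 ms/bit.
a = RT₁ − b·log₂ n₁ = 935 − 135 × 4 = 395.000 ms.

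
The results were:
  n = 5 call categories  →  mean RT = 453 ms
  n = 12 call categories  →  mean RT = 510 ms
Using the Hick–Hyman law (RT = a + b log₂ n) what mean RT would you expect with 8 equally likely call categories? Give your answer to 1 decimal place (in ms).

Solve the two-equation system in a and b:
  b = (510 − 453) / (log₂ 12 − log₂ 5) = 57 / (3.5850 − 2.3219) = 45.129 ms/bit
  a = 453 − 45.129 × 2.3219 = 348.213 ms
Then RT(8) = 348.213 + 45.129 × log₂ 8 = 348.213 + 45.129 × 3 ≈ 483.601 ms.

483.6 ms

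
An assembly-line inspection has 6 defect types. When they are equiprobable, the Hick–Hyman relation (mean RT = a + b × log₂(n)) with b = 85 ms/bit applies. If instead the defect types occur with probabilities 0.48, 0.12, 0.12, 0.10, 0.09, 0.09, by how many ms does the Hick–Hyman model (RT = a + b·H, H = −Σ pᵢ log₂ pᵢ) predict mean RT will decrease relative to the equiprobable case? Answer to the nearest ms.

Equiprobable entropy H₀ = log₂ 6 = 2.5850 bits.
Skewed entropy H = −Σ pᵢ log₂ pᵢ = 2.1999 bits.
ΔRT = b·(H₀ − H) = 85 × 0.3851 = 32.73 ms.

33 ms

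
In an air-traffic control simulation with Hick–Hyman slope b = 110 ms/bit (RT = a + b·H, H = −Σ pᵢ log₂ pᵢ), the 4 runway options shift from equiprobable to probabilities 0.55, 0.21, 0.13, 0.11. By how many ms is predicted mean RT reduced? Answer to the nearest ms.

35 ms

The RT saving is b·ΔH. Equiprobable H₀ = log₂(4) = 2.0000 bits; with the given probabilities H = 1.6801 bits.
b·(H₀ − H) = 110 × (2.0000 − 1.6801) = 35.19 ms.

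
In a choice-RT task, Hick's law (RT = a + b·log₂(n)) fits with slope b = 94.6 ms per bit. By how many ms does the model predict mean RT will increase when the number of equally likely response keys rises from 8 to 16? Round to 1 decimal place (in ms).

94.6 ms

The intercept a cancels: ΔRT = b·(log₂ n₂ − log₂ n₁) = b·log₂(n₂/n₁).
log₂(16) − log₂(8) = log₂(16/8) = log₂(2) = 1.
ΔRT = 94.6 × 1.0000 = 94.600 ms.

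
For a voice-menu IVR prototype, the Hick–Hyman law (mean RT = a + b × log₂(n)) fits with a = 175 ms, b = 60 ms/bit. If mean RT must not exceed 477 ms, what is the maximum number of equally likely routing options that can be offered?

32

60·log₂ n ≤ 477 − 175 = 302, giving log₂ n ≤ 5.0333 and n ≤ 32.748. The largest whole number is 32.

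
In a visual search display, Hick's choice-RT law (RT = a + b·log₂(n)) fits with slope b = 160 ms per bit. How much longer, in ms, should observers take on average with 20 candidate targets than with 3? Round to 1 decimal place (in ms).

Only the slope matters, since a is common to both: ΔRT = b·log₂(n₂/n₁).
log₂(20) − log₂(3) = 4.3219 − 1.5850 = 2.7370.
ΔRT = 160 × 2.7370 = 437.914 ms.

437.9 ms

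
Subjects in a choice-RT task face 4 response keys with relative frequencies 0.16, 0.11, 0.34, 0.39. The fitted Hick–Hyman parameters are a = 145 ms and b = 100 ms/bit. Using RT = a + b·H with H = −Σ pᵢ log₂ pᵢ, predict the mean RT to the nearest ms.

H = 0.16·log₂(1/0.16) + 0.11·log₂(1/0.11) + 0.34·log₂(1/0.34) + 0.39·log₂(1/0.39) = 1.8323 bits.
RT = 145 + 100 × 1.8323 = 328.23 ms.

328 ms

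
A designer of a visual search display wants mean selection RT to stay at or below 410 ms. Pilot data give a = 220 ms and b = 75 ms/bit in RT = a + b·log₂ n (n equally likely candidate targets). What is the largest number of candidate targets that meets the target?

5

Set 220 + 75·log₂ n ≤ 410 → log₂ n ≤ (410 − 220)/75 = 2.5333.
So n ≤ 2^2.5333 = 5.789; the largest integer n is 5.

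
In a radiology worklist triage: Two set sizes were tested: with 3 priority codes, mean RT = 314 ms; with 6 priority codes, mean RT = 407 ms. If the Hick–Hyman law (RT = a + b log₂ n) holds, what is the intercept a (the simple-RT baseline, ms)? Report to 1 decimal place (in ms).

The slope on a log₂ axis is (407 − 314) / (2.5850 − 1.5850) = 93.000 ms/bit.
Intercept: a = 314 − 93.000·log₂(3) = 166.598 ms.

166.6 ms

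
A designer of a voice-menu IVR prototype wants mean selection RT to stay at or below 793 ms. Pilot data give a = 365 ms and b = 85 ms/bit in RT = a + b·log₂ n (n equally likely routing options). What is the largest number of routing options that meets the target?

Set 365 + 85·log₂ n ≤ 793 → log₂ n ≤ (793 − 365)/85 = 5.0353.
So n ≤ 2^5.0353 = 32.793; the largest integer n is 32.

32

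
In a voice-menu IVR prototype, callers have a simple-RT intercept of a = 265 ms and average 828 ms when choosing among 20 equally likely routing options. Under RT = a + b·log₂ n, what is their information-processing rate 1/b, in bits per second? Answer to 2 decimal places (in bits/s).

7.68 bits/s

Choice component = 828 − 265 = 563 ms over log₂(20) = 4.3219 bits.
b = 563 / 4.3219 = 130.266 ms/bit, so 1/b = 7.677 bits/s.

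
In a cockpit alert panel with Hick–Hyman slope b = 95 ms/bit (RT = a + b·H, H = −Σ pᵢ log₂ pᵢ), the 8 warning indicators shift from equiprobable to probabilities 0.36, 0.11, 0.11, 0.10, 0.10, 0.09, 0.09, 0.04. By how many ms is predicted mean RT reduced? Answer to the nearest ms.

28 ms

The RT saving is b·ΔH. Equiprobable H₀ = log₂(8) = 3.0000 bits; with the given probabilities H = 2.7066 bits.
b·(H₀ − H) = 95 × (3.0000 − 2.7066) = 27.87 ms.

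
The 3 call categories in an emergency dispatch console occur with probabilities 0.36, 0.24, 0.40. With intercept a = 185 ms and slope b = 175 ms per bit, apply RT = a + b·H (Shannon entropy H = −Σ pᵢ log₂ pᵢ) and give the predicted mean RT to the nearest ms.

457 ms

Entropy contributions −pᵢ log₂ pᵢ: 0.5306, 0.4941, 0.5288; sum H = 1.5535 bits.
RT = a + bH = 185 + 175·1.5535 = 456.87 ms.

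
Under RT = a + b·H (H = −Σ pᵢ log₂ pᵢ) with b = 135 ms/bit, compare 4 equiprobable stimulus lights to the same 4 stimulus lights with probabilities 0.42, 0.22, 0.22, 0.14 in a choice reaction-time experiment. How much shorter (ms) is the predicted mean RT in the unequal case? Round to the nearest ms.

16 ms

The RT saving is b·ΔH. Equiprobable H₀ = log₂(4) = 2.0000 bits; with the given probabilities H = 1.8839 bits.
b·(H₀ − H) = 135 × (2.0000 − 1.8839) = 15.67 ms.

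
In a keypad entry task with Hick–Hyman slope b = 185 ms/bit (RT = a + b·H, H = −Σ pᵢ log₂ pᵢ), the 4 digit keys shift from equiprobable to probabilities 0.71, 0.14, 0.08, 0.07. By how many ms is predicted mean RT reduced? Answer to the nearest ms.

The RT saving is b·ΔH. Equiprobable H₀ = log₂(4) = 2.0000 bits; with the given probabilities H = 1.3080 bits.
b·(H₀ − H) = 185 × (2.0000 − 1.3080) = 128.02 ms.

128 ms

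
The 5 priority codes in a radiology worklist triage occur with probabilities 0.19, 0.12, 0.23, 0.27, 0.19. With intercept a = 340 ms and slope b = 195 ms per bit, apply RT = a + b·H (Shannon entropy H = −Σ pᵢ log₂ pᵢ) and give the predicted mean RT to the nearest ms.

784 ms

H = 0.19·log₂(1/0.19) + 0.12·log₂(1/0.12) + 0.23·log₂(1/0.23) + 0.27·log₂(1/0.27) + 0.19·log₂(1/0.19) = 2.2752 bits.
RT = 340 + 195 × 2.2752 = 783.67 ms.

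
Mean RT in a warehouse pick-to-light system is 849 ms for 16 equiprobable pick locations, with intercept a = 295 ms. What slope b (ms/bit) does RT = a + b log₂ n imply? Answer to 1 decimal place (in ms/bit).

16 alternatives carry log₂ 16 = 4 bits; the choice cost is 849 − 295 = 554 ms, so b = 554/4 = 138.500 ms/bit.

138.5 ms/bit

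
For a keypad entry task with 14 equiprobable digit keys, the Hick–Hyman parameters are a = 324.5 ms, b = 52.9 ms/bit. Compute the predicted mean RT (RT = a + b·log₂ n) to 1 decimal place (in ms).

log₂(14) = 3.8074 bits, so RT = 324.5 + 52.9 × 3.8074 ≈ 525.909 ms.

525.9 ms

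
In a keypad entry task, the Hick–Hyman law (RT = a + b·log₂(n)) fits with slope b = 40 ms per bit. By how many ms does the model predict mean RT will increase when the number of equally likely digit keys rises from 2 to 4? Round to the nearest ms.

The intercept a cancels: ΔRT = b·(log₂ n₂ − log₂ n₁) = b·log₂(n₂/n₁).
log₂(4) − log₂(2) = log₂(4/2) = log₂(2) = 1.
ΔRT = 40 × 1.0000 = 40.000 ms.

40 ms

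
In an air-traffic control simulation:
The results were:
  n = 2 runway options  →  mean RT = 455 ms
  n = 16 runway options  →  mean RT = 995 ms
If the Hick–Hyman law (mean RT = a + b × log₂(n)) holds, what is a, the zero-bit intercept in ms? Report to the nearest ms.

275 ms

The slope on a log₂ axis is (995 − 455) / (4 − 1) = 180 ms/bit.
a = RT₁ − b·log₂ n₁ = 455 − 180 × 1 = 275.000 ms.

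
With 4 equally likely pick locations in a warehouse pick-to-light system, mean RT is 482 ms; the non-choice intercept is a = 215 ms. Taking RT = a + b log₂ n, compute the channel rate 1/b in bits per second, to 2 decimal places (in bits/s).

Choice component = 482 − 215 = 267 ms over log₂(4) = 2 bits.
b = 267 / 2 = 133.500 ms/bit, so 1/b = 7.491 bits/s.

7.49 bits/s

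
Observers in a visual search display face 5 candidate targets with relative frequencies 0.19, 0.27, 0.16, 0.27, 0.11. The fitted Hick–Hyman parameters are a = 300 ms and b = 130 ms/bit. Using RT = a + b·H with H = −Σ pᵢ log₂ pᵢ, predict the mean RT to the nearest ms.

592 ms

Entropy contributions −pᵢ log₂ pᵢ: 0.4552, 0.5100, 0.4230, 0.5100, 0.3503; sum H = 2.2486 bits.
RT = a + bH = 300 + 130·2.2486 = 592.31 ms.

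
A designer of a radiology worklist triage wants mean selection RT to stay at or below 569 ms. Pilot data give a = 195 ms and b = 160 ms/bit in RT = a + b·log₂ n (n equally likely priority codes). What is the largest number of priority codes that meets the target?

Set 195 + 160·log₂ n ≤ 569 → log₂ n ≤ (569 − 195)/160 = 2.3375.
So n ≤ 2^2.3375 = 5.054; the largest integer n is 5.

5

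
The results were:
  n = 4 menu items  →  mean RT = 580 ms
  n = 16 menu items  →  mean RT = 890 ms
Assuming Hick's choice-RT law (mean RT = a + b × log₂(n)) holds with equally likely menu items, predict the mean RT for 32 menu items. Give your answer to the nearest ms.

With log₂ n on the abscissa the relation is linear; from the two conditions:
  b = (890 − 580) / (log₂ 16 − log₂ 4) = 310 / (4 − 2) = 155 ms/bit
  a = 580 − 155 × 2 = 270 ms
Then RT(32) = 270 + 155 × log₂ 32 = 270 + 155 × 5 ≈ 1045.000 ms.

1045 ms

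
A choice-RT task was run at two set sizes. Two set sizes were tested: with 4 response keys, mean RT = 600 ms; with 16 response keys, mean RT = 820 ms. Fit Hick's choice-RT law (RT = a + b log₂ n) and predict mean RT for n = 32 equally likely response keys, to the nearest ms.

930 ms

Fit slope and intercept:
  b = (820 − 600) / (log₂ 16 − log₂ 4) = 220 / (4 − 2) = 110 ms/bit
  a = 600 − 110 × 2 = 380 ms
Then RT(32) = 380 + 110 × log₂ 32 = 380 + 110 × 5 ≈ 930.000 ms.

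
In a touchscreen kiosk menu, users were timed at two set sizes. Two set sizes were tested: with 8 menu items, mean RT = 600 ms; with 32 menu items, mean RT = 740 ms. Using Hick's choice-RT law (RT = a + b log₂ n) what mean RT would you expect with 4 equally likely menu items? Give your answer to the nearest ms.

With log₂ n on the abscissa the relation is linear; from the two conditions:
  b = (740 − 600) / (log₂ 32 − log₂ 8) = 140 / (5 − 3) = 70 ms/bit
  a = 600 − 70 × 3 = 390 ms
Then RT(4) = 390 + 70 × log₂ 4 = 390 + 70 × 2 ≈ 530.000 ms.

530 ms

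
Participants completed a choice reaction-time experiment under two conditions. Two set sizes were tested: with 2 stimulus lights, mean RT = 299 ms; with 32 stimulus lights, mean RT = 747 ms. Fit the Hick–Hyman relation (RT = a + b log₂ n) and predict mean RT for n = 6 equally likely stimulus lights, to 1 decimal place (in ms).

Fit slope and intercept:
  b = (747 − 299) / (log₂ 32 − log₂ 2) = 448 / (5 − 1) = 112.000 ms/bit
  a = 299 − 112.000 × 1 = 187.000 ms
Then RT(6) = 187.000 + 112.000 × log₂ 6 = 187.000 + 112.000 × 2.5850 ≈ 476.516 ms.

476.5 ms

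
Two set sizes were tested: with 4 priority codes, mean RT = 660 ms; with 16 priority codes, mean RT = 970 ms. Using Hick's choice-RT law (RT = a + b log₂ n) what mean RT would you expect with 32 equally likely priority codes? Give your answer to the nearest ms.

1125 ms

Fit slope and intercept:
  b = (970 − 660) / (log₂ 16 − log₂ 4) = 310 / (4 − 2) = 155 ms/bit
  a = 660 − 155 × 2 = 350 ms
Then RT(32) = 350 + 155 × log₂ 32 = 350 + 155 × 5 ≈ 1125.000 ms.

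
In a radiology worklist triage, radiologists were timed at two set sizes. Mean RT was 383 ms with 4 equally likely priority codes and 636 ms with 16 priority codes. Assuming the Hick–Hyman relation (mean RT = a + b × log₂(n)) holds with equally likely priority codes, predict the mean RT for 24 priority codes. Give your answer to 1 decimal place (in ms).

710.0 ms

Solve the two-equation system in a and b:
  b = (636 − 383) / (log₂ 16 − log₂ 4) = 253 / (4 − 2) = 126.500 ms/bit
  a = 383 − 126.500 × 2 = 130.000 ms
Then RT(24) = 130.000 + 126.500 × log₂ 24 = 130.000 + 126.500 × 4.5850 ≈ 709.998 ms.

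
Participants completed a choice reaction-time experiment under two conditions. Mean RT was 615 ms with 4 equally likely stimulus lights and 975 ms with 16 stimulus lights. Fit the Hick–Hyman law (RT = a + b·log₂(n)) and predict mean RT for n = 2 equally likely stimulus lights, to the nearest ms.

Fit slope and intercept:
  b = (975 − 615) / (log₂ 16 − log₂ 4) = 360 / (4 − 2) = 180 ms/bit
  a = 615 − 180 × 2 = 255 ms
Then RT(2) = 255 + 180 × log₂ 2 = 255 + 180 × 1 ≈ 435.000 ms.

435 ms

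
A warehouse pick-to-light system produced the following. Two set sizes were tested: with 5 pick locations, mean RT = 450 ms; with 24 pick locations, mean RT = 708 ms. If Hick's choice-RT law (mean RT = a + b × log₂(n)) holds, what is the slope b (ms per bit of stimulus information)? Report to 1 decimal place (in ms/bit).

The slope on a log₂ axis is (708 − 450) / (4.5850 − 2.3219) = 114.006 ms/bit.

114.0 ms/bit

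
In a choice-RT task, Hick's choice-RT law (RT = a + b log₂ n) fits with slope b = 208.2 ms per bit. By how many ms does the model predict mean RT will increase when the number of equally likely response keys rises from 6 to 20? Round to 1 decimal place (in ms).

361.6 ms

ΔRT = (a + b log₂ n₂) − (a + b log₂ n₁) = b·(log₂ n₂ − log₂ n₁).
log₂(20) − log₂(6) = 4.3219 − 2.5850 = 1.7370.
ΔRT = 208.2 × 1.7370 = 361.636 ms.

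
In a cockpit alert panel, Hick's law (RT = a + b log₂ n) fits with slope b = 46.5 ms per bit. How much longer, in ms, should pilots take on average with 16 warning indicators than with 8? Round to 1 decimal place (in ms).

46.5 ms

ΔRT = (a + b log₂ n₂) − (a + b log₂ n₁) = b·(log₂ n₂ − log₂ n₁).
log₂(16) − log₂(8) = log₂(16/8) = log₂(2) = 1.
ΔRT = 46.5 × 1.0000 = 46.500 ms.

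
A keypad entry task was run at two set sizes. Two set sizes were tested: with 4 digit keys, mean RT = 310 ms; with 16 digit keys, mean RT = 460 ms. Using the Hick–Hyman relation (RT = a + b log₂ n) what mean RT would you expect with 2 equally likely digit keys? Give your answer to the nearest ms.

Fit slope and intercept:
  b = (460 − 310) / (log₂ 16 − log₂ 4) = 150 / (4 − 2) = 75 ms/bit
  a = 310 − 75 × 2 = 160 ms
Then RT(2) = 160 + 75 × log₂ 2 = 160 + 75 × 1 ≈ 235.000 ms.

235 ms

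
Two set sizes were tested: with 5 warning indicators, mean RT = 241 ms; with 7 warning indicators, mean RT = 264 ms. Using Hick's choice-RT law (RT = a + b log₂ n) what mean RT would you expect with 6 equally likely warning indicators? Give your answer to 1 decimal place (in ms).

253.5 ms

With log₂ n on the abscissa the relation is linear; from the two conditions:
  b = (264 − 241) / (log₂ 7 − log₂ 5) = 23 / (2.8074 − 2.3219) = 47.381 ms/bit
  a = 241 − 47.381 × 2.3219 = 130.985 ms
Then RT(6) = 130.985 + 47.381 × log₂ 6 = 130.985 + 47.381 × 2.5850 ≈ 253.463 ms.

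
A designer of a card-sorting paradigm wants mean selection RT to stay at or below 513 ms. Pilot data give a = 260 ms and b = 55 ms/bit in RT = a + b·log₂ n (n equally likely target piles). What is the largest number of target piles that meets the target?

Information budget: (513 − 260)/55 = 4.6000 bits, so n ≤ 2^4.6000 = 24.251 → at most 24.

24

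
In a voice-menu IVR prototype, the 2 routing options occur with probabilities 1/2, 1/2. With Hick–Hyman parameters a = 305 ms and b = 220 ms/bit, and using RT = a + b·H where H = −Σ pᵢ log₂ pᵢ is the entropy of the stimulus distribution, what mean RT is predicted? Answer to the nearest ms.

H = −Σ pᵢ log₂ pᵢ = 0.5·1 + 0.5·1 = 1.000 bits.
RT = 305 + 220 × 1.000 = 525.00 ms.

525 ms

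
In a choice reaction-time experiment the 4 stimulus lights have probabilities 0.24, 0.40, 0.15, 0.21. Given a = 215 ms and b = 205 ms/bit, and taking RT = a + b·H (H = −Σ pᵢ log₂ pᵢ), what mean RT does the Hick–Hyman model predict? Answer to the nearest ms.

606 ms

H = 0.24·log₂(1/0.24) + 0.40·log₂(1/0.40) + 0.15·log₂(1/0.15) + 0.21·log₂(1/0.21) = 1.9063 bits.
RT = 215 + 205 × 1.9063 = 605.79 ms.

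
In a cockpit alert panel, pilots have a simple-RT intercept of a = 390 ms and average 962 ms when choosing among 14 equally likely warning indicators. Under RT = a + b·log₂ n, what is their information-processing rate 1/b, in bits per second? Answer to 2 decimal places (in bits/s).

6.66 bits/s

b = (962 − 390)/log₂ 14 = 572/3.8074 = 150.236 ms per bit = 0.15024 s/bit; the reciprocal is 6.656 bits/s.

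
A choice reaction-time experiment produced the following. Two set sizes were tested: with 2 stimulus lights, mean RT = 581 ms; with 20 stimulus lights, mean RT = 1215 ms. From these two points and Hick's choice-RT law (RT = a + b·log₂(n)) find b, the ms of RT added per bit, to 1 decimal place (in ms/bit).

The slope on a log₂ axis is (1215 − 581) / (4.3219 − 1) = 190.853 ms/bit.

190.9 ms/bit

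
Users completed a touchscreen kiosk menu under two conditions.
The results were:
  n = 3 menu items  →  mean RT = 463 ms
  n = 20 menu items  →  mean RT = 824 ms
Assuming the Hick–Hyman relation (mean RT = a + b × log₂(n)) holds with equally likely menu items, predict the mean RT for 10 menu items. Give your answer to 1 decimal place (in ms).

692.1 ms

Solve the two-equation system in a and b:
  b = (824 − 463) / (log₂ 20 − log₂ 3) = 361 / (4.3219 − 1.5850) = 131.898 ms/bit
  a = 463 − 131.898 × 1.5850 = 253.947 ms
Then RT(10) = 253.947 + 131.898 × log₂ 10 = 253.947 + 131.898 × 3.3219 ≈ 692.102 ms.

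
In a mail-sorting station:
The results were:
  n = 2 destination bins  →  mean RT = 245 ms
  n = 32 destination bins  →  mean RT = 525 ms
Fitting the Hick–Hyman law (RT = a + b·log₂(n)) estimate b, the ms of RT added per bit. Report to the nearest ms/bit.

Slope: b = (525 − 245) / (log₂ 32 − log₂ 2) = 280/4.0000 = 70 ms/bit.

70 ms/bit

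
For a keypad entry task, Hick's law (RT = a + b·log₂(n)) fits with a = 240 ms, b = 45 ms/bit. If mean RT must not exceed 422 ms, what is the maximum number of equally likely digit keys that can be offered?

16

Set 240 + 45·log₂ n ≤ 422 → log₂ n ≤ (422 − 240)/45 = 4.0444.
So n ≤ 2^4.0444 = 16.501; the largest integer n is 16.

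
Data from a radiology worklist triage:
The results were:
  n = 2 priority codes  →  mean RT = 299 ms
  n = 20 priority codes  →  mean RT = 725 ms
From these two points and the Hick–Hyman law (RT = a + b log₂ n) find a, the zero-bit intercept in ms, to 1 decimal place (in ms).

The slope on a log₂ axis is (725 − 299) / (4.3219 − 1) = 128.239 ms/bit.
Intercept: a = 299 − 128.239·log₂(2) = 170.761 ms.

170.8 ms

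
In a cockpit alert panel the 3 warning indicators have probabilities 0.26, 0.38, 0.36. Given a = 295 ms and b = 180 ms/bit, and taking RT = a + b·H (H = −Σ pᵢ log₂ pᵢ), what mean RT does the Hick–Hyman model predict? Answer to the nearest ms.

577 ms

H = 0.26·log₂(1/0.26) + 0.38·log₂(1/0.38) + 0.36·log₂(1/0.36) = 1.5664 bits.
RT = 295 + 180 × 1.5664 = 576.94 ms.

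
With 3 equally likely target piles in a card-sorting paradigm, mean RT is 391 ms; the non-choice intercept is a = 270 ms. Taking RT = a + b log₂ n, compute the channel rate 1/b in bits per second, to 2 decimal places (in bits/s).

b = (391 − 270)/log₂ 3 = 121/1.5850 = 76.343 ms per bit = 0.07634 s/bit; the reciprocal is 13.099 bits/s.

13.10 bits/s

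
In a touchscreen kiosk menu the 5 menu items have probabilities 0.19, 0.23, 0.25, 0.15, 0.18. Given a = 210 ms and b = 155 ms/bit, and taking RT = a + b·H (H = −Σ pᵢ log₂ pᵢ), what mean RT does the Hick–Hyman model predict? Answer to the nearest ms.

H = 0.19·log₂(1/0.19) + 0.23·log₂(1/0.23) + 0.25·log₂(1/0.25) + 0.15·log₂(1/0.15) + 0.18·log₂(1/0.18) = 2.2987 bits.
RT = 210 + 155 × 2.2987 = 566.31 ms.

566 ms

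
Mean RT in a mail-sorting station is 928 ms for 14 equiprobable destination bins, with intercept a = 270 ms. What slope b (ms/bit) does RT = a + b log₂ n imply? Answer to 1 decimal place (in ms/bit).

172.8 ms/bit

14 alternatives carry log₂ 14 = 3.8074 bits; the choice cost is 928 − 270 = 658 ms, so b = 658/3.8074 = 172.823 ms/bit.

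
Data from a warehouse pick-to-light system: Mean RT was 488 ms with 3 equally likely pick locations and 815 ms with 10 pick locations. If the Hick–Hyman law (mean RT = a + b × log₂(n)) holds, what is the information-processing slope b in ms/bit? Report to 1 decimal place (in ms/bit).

188.3 ms/bit

The slope on a log₂ axis is (815 − 488) / (3.3219 − 1.5850) = 188.259 ms/bit.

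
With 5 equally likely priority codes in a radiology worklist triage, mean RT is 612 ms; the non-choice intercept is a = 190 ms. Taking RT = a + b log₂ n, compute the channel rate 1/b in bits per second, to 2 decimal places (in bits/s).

5.50 bits/s

Choice component = 612 − 190 = 422 ms over log₂(5) = 2.3219 bits.
b = 422 / 2.3219 = 181.746 ms/bit, so 1/b = 5.502 bits/s.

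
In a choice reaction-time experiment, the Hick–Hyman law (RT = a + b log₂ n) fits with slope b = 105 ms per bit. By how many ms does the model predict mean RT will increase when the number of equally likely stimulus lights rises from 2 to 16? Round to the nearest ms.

Only the slope matters, since a is common to both: ΔRT = b·log₂(n₂/n₁).
log₂(16) − log₂(2) = log₂(16/2) = log₂(8) = 3.
ΔRT = 105 × 3.0000 = 315.000 ms.

315 ms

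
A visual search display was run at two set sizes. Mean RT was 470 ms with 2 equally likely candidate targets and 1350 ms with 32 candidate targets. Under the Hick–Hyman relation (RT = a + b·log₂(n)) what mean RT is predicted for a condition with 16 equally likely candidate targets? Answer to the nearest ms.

1130 ms

With log₂ n on the abscissa the relation is linear; from the two conditions:
  b = (1350 − 470) / (log₂ 32 − log₂ 2) = 880 / (5 − 1) = 220 ms/bit
  a = 470 − 220 × 1 = 250 ms
Then RT(16) = 250 + 220 × log₂ 16 = 250 + 220 × 4 ≈ 1130.000 ms.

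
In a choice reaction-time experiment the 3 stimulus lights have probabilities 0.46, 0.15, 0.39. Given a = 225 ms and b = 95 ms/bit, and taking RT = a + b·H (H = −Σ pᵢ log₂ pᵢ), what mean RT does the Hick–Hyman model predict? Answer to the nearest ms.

Entropy contributions −pᵢ log₂ pᵢ: 0.5153, 0.4105, 0.5298; sum H = 1.4557 bits.
RT = a + bH = 225 + 95·1.4557 = 363.29 ms.

363 ms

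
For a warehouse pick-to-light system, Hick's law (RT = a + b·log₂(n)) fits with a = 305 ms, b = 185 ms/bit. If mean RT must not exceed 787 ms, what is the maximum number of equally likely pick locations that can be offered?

Set 305 + 185·log₂ n ≤ 787 → log₂ n ≤ (787 − 305)/185 = 2.6054.
So n ≤ 2^2.6054 = 6.086; the largest integer n is 6.

6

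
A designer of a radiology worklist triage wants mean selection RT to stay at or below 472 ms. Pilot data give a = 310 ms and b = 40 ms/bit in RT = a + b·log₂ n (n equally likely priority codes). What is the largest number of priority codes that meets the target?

16

Information budget: (472 − 310)/40 = 4.0500 bits, so n ≤ 2^4.0500 = 16.564 → at most 16.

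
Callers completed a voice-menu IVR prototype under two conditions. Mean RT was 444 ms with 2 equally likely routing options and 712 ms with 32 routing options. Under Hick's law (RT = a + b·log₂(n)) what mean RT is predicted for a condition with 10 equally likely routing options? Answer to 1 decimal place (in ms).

Solve the two-equation system in a and b:
  b = (712 − 444) / (log₂ 32 − log₂ 2) = 268 / (5 − 1) = 67.000 ms/bit
  a = 444 − 67.000 × 1 = 377.000 ms
Then RT(10) = 377.000 + 67.000 × log₂ 10 = 377.000 + 67.000 × 3.3219 ≈ 599.569 ms.

599.6 ms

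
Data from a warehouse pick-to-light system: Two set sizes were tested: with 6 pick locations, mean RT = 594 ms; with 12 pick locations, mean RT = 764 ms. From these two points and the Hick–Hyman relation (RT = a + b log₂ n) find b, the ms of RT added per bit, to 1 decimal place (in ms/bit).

170.0 ms/bit

Slope: b = (764 − 594) / (log₂ 12 − log₂ 6) = 170/1.0000 = 170.000 ms/bit.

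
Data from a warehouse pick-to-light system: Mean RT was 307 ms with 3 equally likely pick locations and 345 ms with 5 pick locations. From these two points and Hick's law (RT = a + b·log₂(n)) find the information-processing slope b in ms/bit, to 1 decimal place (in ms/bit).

51.6 ms/bit

b = (RT₂ − RT₁)/(log₂ n₂ − log₂ n₁) = (345 − 307)/(2.3219 − 1.5850) = 51.563 ms/bit.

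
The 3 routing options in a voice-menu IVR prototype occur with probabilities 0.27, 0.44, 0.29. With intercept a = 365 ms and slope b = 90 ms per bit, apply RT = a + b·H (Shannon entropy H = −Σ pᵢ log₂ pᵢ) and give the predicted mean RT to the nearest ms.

504 ms

H = 0.27·log₂(1/0.27) + 0.44·log₂(1/0.44) + 0.29·log₂(1/0.29) = 1.5491 bits.
RT = 365 + 90 × 1.5491 = 504.42 ms.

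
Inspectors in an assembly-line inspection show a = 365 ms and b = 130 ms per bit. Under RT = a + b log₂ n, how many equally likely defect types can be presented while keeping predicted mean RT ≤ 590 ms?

130·log₂ n ≤ 590 − 365 = 225, giving log₂ n ≤ 1.7308 and n ≤ 3.319. The largest whole number is 3.

3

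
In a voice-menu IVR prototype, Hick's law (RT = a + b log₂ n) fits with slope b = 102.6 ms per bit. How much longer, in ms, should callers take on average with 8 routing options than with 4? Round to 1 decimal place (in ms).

ΔRT = (a + b log₂ n₂) − (a + b log₂ n₁) = b·(log₂ n₂ − log₂ n₁).
log₂(8) − log₂(4) = log₂(8/4) = log₂(2) = 1.
ΔRT = 102.6 × 1.0000 = 102.600 ms.

102.6 ms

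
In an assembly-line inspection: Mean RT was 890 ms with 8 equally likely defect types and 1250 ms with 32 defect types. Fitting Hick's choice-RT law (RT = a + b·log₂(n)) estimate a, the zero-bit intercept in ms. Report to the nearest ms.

350 ms

The slope on a log₂ axis is (1250 − 890) / (5 − 3) = 180 ms/bit.
a = RT₁ − b·log₂ n₁ = 890 − 180 × 3 = 350.000 ms.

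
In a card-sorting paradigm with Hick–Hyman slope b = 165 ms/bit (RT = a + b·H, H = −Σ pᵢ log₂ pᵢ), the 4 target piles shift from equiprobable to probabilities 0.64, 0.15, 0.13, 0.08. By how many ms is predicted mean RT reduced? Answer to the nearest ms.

83 ms

The RT saving is b·ΔH. Equiprobable H₀ = log₂(4) = 2.0000 bits; with the given probabilities H = 1.4968 bits.
b·(H₀ − H) = 165 × (2.0000 − 1.4968) = 83.03 ms.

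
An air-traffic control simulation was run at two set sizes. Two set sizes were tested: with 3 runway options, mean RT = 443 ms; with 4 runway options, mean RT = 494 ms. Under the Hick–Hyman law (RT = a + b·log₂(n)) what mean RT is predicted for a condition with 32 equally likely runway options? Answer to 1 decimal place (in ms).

Fit slope and intercept:
  b = (494 − 443) / (log₂ 4 − log₂ 3) = 51 / (2 − 1.5850) = 122.880 ms/bit
  a = 443 − 122.880 × 1.5850 = 248.239 ms
Then RT(32) = 248.239 + 122.880 × log₂ 32 = 248.239 + 122.880 × 5 ≈ 862.641 ms.

862.6 ms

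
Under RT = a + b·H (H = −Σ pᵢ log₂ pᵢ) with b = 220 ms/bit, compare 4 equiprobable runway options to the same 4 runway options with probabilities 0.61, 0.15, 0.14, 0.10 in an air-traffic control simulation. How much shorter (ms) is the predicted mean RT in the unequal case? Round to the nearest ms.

94 ms

The RT saving is b·ΔH. Equiprobable H₀ = log₂(4) = 2.0000 bits; with the given probabilities H = 1.5749 bits.
b·(H₀ − H) = 220 × (2.0000 − 1.5749) = 93.53 ms.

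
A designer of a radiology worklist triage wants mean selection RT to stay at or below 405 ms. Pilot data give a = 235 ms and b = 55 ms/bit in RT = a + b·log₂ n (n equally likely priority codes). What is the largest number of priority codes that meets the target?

8

Set 235 + 55·log₂ n ≤ 405 → log₂ n ≤ (405 − 235)/55 = 3.0909.
So n ≤ 2^3.0909 = 8.520; the largest integer n is 8.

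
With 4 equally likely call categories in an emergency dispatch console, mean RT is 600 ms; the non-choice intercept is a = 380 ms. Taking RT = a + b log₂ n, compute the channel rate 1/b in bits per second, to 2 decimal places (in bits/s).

b = (600 − 380)/log₂ 4 = 220/2 = 110.000 ms per bit = 0.11000 s/bit; the reciprocal is 9.091 bits/s.

9.09 bits/s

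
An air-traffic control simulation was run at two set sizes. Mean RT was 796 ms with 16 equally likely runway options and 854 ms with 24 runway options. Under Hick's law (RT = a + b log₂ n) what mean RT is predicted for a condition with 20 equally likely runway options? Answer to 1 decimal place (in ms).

RT is linear in log₂ n, so two points fix the line:
  b = (854 − 796) / (log₂ 24 − log₂ 16) = 58 / (4.5850 − 4) = 99.152 ms/bit
  a = 796 − 99.152 × 4 = 399.393 ms
Then RT(20) = 399.393 + 99.152 × log₂ 20 = 399.393 + 99.152 × 4.3219 ≈ 827.920 ms.

827.9 ms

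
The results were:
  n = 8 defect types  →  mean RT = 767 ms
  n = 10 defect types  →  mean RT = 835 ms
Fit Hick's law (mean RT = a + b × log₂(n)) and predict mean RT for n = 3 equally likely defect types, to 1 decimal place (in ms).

468.1 ms

With log₂ n on the abscissa the relation is linear; from the two conditions:
  b = (835 − 767) / (log₂ 10 − log₂ 8) = 68 / (3.3219 − 3) = 211.227 ms/bit
  a = 767 − 211.227 × 3 = 133.318 ms
Then RT(3) = 133.318 + 211.227 × log₂ 3 = 133.318 + 211.227 × 1.5850 ≈ 468.105 ms.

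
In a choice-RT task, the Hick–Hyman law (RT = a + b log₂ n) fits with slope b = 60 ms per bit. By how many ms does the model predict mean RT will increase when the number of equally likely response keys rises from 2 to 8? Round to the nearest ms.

Only the slope matters, since a is common to both: ΔRT = b·log₂(n₂/n₁).
log₂(8) − log₂(2) = log₂(8/2) = log₂(4) = 2.
ΔRT = 60 × 2.0000 = 120.000 ms.

120 ms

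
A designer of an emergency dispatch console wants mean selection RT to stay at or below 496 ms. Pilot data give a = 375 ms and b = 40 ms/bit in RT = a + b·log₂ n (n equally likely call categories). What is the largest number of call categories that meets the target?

8

Set 375 + 40·log₂ n ≤ 496 → log₂ n ≤ (496 − 375)/40 = 3.0250.
So n ≤ 2^3.0250 = 8.140; the largest integer n is 8.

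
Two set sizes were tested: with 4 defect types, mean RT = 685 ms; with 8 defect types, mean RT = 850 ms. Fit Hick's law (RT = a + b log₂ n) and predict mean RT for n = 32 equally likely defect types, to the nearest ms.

1180 ms

Solve the two-equation system in a and b:
  b = (850 − 685) / (log₂ 8 − log₂ 4) = 165 / (3 − 2) = 165 ms/bit
  a = 685 − 165 × 2 = 355 ms
Then RT(32) = 355 + 165 × log₂ 32 = 355 + 165 × 5 ≈ 1180.000 ms.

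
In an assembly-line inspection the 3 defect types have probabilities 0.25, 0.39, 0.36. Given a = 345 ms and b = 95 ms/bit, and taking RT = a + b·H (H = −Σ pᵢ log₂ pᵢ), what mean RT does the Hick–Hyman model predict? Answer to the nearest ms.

Entropy contributions −pᵢ log₂ pᵢ: 0.5000, 0.5298, 0.5306; sum H = 1.5604 bits.
RT = a + bH = 345 + 95·1.5604 = 493.24 ms.

493 ms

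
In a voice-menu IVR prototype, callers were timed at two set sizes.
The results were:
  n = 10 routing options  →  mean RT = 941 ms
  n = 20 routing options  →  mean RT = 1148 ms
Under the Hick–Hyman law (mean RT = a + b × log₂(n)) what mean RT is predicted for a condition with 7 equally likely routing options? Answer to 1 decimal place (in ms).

Solve the two-equation system in a and b:
  b = (1148 − 941) / (log₂ 20 − log₂ 10) = 207 / (4.3219 − 3.3219) = 207.000 ms/bit
  a = 941 − 207.000 × 3.3219 = 253.361 ms
Then RT(7) = 253.361 + 207.000 × log₂ 7 = 253.361 + 207.000 × 2.8074 ≈ 834.483 ms.

834.5 ms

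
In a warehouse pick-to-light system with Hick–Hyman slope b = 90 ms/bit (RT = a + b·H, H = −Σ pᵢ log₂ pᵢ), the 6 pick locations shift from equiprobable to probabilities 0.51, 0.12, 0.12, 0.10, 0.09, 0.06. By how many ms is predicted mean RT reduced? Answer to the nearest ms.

The RT saving is b·ΔH. Equiprobable H₀ = log₂(6) = 2.5850 bits; with the given probabilities H = 2.1179 bits.
b·(H₀ − H) = 90 × (2.5850 − 2.1179) = 42.03 ms.

42 ms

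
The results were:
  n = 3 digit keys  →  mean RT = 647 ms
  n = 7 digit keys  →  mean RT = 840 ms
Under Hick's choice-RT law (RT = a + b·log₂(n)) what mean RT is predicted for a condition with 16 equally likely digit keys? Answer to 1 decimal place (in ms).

1028.3 ms

With log₂ n on the abscissa the relation is linear; from the two conditions:
  b = (840 − 647) / (log₂ 7 − log₂ 3) = 193 / (2.8074 − 1.5850) = 157.887 ms/bit
  a = 647 − 157.887 × 1.5850 = 396.755 ms
Then RT(16) = 396.755 + 157.887 × log₂ 16 = 396.755 + 157.887 × 4 ≈ 1028.303 ms.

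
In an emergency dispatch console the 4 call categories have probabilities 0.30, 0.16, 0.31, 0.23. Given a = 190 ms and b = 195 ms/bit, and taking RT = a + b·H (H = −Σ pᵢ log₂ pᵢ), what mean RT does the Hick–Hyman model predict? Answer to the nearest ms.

H = 0.30·log₂(1/0.30) + 0.16·log₂(1/0.16) + 0.31·log₂(1/0.31) + 0.23·log₂(1/0.23) = 1.9556 bits.
RT = 190 + 195 × 1.9556 = 571.34 ms.

571 ms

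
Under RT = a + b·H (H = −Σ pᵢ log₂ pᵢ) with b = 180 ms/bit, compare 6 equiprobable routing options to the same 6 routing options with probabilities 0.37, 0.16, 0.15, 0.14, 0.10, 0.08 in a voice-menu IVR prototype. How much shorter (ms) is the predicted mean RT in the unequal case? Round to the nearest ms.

The RT saving is b·ΔH. Equiprobable H₀ = log₂(6) = 2.5850 bits; with the given probabilities H = 2.3851 bits.
b·(H₀ − H) = 180 × (2.5850 − 2.3851) = 35.97 ms.

36 ms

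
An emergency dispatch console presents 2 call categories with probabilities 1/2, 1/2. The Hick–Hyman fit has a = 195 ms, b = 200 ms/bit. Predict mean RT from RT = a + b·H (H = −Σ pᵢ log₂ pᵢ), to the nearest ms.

H = −Σ pᵢ log₂ pᵢ = 0.5·1 + 0.5·1 = 1.000 bits.
RT = 195 + 200 × 1.000 = 395.00 ms.

395 ms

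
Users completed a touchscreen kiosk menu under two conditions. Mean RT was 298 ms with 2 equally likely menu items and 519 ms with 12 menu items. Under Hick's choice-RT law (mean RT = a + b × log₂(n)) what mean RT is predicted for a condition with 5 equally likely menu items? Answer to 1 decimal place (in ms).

411.0 ms

With log₂ n on the abscissa the relation is linear; from the two conditions:
  b = (519 − 298) / (log₂ 12 − log₂ 2) = 221 / (3.5850 − 1) = 85.494 ms/bit
  a = 298 − 85.494 × 1 = 212.506 ms
Then RT(5) = 212.506 + 85.494 × log₂ 5 = 212.506 + 85.494 × 2.3219 ≈ 411.018 ms.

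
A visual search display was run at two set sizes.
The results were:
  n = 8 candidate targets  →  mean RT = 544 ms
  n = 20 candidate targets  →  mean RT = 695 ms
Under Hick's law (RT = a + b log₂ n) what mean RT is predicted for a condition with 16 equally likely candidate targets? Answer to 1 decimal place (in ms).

RT is linear in log₂ n, so two points fix the line:
  b = (695 − 544) / (log₂ 20 − log₂ 8) = 151 / (4.3219 − 3) = 114.227 ms/bit
  a = 544 − 114.227 × 3 = 201.319 ms
Then RT(16) = 201.319 + 114.227 × log₂ 16 = 201.319 + 114.227 × 4 ≈ 658.227 ms.

658.2 ms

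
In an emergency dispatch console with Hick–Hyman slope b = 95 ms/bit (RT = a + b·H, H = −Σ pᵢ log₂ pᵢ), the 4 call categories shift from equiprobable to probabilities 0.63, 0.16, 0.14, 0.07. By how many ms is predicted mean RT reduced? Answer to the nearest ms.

Equiprobable entropy H₀ = log₂ 4 = 2.0000 bits.
Skewed entropy H = −Σ pᵢ log₂ pᵢ = 1.5086 bits.
ΔRT = b·(H₀ − H) = 95 × 0.4914 = 46.68 ms.

47 ms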